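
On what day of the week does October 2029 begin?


Target: October 1, 2029
Anchor: Jan 1, 2029. With p = 2029 - 1 = 2028: (p + p//4 - p//100 + p//400) mod 7 = (2028 + 507 - 20 + 5) mod 7 = 2520 mod 7 = 0 -> Monday (Mon=0 ... Sun=6)
Days before October (Jan-Sep): 273 days
Weekday index = (0 + 273) mod 7 = 0

Monday


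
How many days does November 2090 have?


November 2090

30 days


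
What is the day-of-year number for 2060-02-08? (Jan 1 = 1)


Date: February 8, 2060
Days in months 1 through 1: 31
Plus 8 days in February

Day of year: 39


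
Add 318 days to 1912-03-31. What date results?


Start: 1912-03-31, add 318 days
March 31 is the last day of March 1912 -> 318 left
April 1912 has 30 days -> 288 left
May 1912 has 31 days -> 257 left
June 1912 has 30 days -> 227 left
July 1912 has 31 days -> 196 left
August 1912 has 31 days -> 165 left
September 1912 has 30 days -> 135 left
October 1912 has 31 days -> 104 left
November 1912 has 30 days -> 74 left
December 1912 has 31 days -> 43 left
January 1913 has 31 days -> 12 left
February 1913: 12 <= 28 -> lands on February 12

Result: 1913-02-12


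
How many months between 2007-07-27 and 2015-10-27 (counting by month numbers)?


From July 2007 to October 2015
8 years * 12 = 96 months, plus 3 months = 99

99 months


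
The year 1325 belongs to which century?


Century = (year - 1) // 100 + 1
= (1325 - 1) // 100 + 1
= 1324 // 100 + 1
= 13 + 1

14th century


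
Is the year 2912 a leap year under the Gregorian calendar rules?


Gregorian leap year rule: divisible by 4, but not by 100, unless also by 400.
2912 is divisible by 4 but not 100 -> leap year

Yes


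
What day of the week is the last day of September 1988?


September 1988 has 30 days
Anchor: Jan 1, 1988. With p = 1988 - 1 = 1987: (p + p//4 - p//100 + p//400) mod 7 = (1987 + 496 - 19 + 4) mod 7 = 2468 mod 7 = 4 -> Friday (Mon=0 ... Sun=6)
Days before September (Jan-Aug): 244; September 1 index = (4 + 244) mod 7 = 3 -> Thursday
Last day offset: 30 - 1 = 29 days
Weekday index = (3 + 29) mod 7 = 4

Friday, September 30


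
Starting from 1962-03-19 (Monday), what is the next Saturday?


Current: Monday
Target: Saturday
Days ahead: 5

Next Saturday: 1962-03-24


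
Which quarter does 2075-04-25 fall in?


Month: April (month 4)
Q1: Jan-Mar, Q2: Apr-Jun, Q3: Jul-Sep, Q4: Oct-Dec

Q2


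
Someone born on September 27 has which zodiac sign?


Date: September 27
Conventional tropical zodiac dates: Libra from September 23 onward; Scorpio starts October 23
September 27 falls within the Libra range

Libra


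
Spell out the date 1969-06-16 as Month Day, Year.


ISO 1969-06-16 parses as year=1969, month=06, day=16
Month 6 -> June

June 16, 1969


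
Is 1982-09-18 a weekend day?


Anchor: Jan 1, 1982. With p = 1982 - 1 = 1981: (p + p//4 - p//100 + p//400) mod 7 = (1981 + 495 - 19 + 4) mod 7 = 2461 mod 7 = 4 -> Friday (Mon=0 ... Sun=6)
Day of year: 261; offset = 260
Weekday index = (4 + 260) mod 7 = 5 -> Saturday
Weekend days: Saturday, Sunday

Yes


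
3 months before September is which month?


September is month 9
9 - 3 = 6

June


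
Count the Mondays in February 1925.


February 1925 has 28 days
Anchor: Jan 1, 1925. With p = 1925 - 1 = 1924: (p + p//4 - p//100 + p//400) mod 7 = (1924 + 481 - 19 + 4) mod 7 = 2390 mod 7 = 3 -> Thursday (Mon=0 ... Sun=6)
Days before February (Jan): 31; February 1 index = (3 + 31) mod 7 = 6 -> Sunday
First Monday is February 2
Mondays: 2, 9, 16, 23

4 Mondays


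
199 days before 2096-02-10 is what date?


Start: 2096-02-10, subtract 199 days
Back 10 days from February 10 reaches January 31, 2096 -> 189 left
January 2096 has 31 days -> back to December 31, 2095 -> 158 left
December 2095 has 31 days -> back to November 30, 2095 -> 127 left
November 2095 has 30 days -> back to October 31, 2095 -> 97 left
October 2095 has 31 days -> back to September 30, 2095 -> 66 left
September 2095 has 30 days -> back to August 31, 2095 -> 36 left
August 2095 has 31 days -> back to July 31, 2095 -> 5 left
July 2095: 31 - 5 = 26 -> lands on July 26

Result: 2095-07-26


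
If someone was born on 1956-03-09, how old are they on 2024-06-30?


Birth: 1956-03-09
Reference: 2024-06-30
Year difference: 2024 - 1956 = 68

68 years old


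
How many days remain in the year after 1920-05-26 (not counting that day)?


Day of year: 147 of 366
Remaining = 366 - 147

219 days


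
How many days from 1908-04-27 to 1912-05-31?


From 1908-04-27 to 1912-05-31
1908-04-27: days before April = 31 + 29 + 31 = 91 (1908 is a leap year); day of year = 91 + 27 = 118
1912-05-31: days before May = 31 + 29 + 31 + 30 = 121 (1912 is a leap year); day of year = 121 + 31 = 152
Rest of 1908: 366 - 118 = 248
Full years 1909 (365), 1910 (365), 1911 (365): 1095
Total = 248 + 1095 + 152 = 1495

1495 days


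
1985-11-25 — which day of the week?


Date: November 25, 1985
Anchor: Jan 1, 1985. With p = 1985 - 1 = 1984: (p + p//4 - p//100 + p//400) mod 7 = (1984 + 496 - 19 + 4) mod 7 = 2465 mod 7 = 1 -> Tuesday (Mon=0 ... Sun=6)
Days before November (Jan-Oct): 304; offset = 304 + 25 - 1 = 328
Weekday index = (1 + 328) mod 7 = 0

Day of the week: Monday


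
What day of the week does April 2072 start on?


Target: April 1, 2072
Anchor: Jan 1, 2072. With p = 2072 - 1 = 2071: (p + p//4 - p//100 + p//400) mod 7 = (2071 + 517 - 20 + 5) mod 7 = 2573 mod 7 = 4 -> Friday (Mon=0 ... Sun=6)
Days before April (Jan-Mar): 91 days
Weekday index = (4 + 91) mod 7 = 4

Friday


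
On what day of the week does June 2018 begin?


Target: June 1, 2018
Anchor: Jan 1, 2018. With p = 2018 - 1 = 2017: (p + p//4 - p//100 + p//400) mod 7 = (2017 + 504 - 20 + 5) mod 7 = 2506 mod 7 = 0 -> Monday (Mon=0 ... Sun=6)
Days before June (Jan-May): 151 days
Weekday index = (0 + 151) mod 7 = 4

Friday


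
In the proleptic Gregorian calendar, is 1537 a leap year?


Gregorian leap year rule: divisible by 4, but not by 100, unless also by 400.
1537 is not divisible by 4 -> not a leap year

No


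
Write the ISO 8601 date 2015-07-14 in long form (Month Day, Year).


ISO 2015-07-14 parses as year=2015, month=07, day=14
Month 7 -> July

July 14, 2015


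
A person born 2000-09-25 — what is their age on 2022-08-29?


Birth: 2000-09-25
Reference: 2022-08-29
Year difference: 2022 - 2000 = 22
Birthday not yet reached in 2022, subtract 1

21 years old


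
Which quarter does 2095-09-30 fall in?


Month: September (month 9)
Q1: Jan-Mar, Q2: Apr-Jun, Q3: Jul-Sep, Q4: Oct-Dec

Q3


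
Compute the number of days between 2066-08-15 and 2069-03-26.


From 2066-08-15 to 2069-03-26
2066-08-15: days before August = 31 + 28 + 31 + 30 + 31 + 30 + 31 = 212 (2066 is not a leap year); day of year = 212 + 15 = 227
2069-03-26: days before March = 31 + 28 = 59 (2069 is not a leap year); day of year = 59 + 26 = 85
Rest of 2066: 365 - 227 = 138
Full years 2067 (365), 2068 (366): 731
Total = 138 + 731 + 85 = 954

954 days


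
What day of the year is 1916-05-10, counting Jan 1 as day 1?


Date: May 10, 1916
Days in months 1 through 4: 121
Plus 10 days in May

Day of year: 131


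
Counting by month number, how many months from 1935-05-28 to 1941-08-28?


From May 1935 to August 1941
6 years * 12 = 72 months, plus 3 months = 75

75 months


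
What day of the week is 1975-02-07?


Date: February 7, 1975
Anchor: Jan 1, 1975. With p = 1975 - 1 = 1974: (p + p//4 - p//100 + p//400) mod 7 = (1974 + 493 - 19 + 4) mod 7 = 2452 mod 7 = 2 -> Wednesday (Mon=0 ... Sun=6)
Days before February (Jan): 31; offset = 31 + 7 - 1 = 37
Weekday index = (2 + 37) mod 7 = 4

Day of the week: Friday


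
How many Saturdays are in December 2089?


December 2089 has 31 days
Anchor: Jan 1, 2089. With p = 2089 - 1 = 2088: (p + p//4 - p//100 + p//400) mod 7 = (2088 + 522 - 20 + 5) mod 7 = 2595 mod 7 = 5 -> Saturday (Mon=0 ... Sun=6)
Days before December (Jan-Nov): 334; December 1 index = (5 + 334) mod 7 = 3 -> Thursday
First Saturday is December 3
Saturdays: 3, 10, 17, 24, 31

5 Saturdays


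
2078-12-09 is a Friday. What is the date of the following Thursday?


Current: Friday
Target: Thursday
Days ahead: 6

Next Thursday: 2078-12-15


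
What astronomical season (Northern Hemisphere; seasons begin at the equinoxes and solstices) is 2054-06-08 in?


Date: June 8
Astronomical Spring (approx.; exact equinox/solstice day varies by year): March 20 to June 20
June 8 falls within the Spring window

Spring


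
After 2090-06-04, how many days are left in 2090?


Day of year: 155 of 365
Remaining = 365 - 155

210 days


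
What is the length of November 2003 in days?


November 2003

30 days


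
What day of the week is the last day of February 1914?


February 1914 has 28 days
Anchor: Jan 1, 1914. With p = 1914 - 1 = 1913: (p + p//4 - p//100 + p//400) mod 7 = (1913 + 478 - 19 + 4) mod 7 = 2376 mod 7 = 3 -> Thursday (Mon=0 ... Sun=6)
Days before February (Jan): 31; February 1 index = (3 + 31) mod 7 = 6 -> Sunday
Last day offset: 28 - 1 = 27 days
Weekday index = (6 + 27) mod 7 = 5

Saturday, February 28


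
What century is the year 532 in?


Century = (year - 1) // 100 + 1
= (532 - 1) // 100 + 1
= 531 // 100 + 1
= 5 + 1

6th century


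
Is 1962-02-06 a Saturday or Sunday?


Anchor: Jan 1, 1962. With p = 1962 - 1 = 1961: (p + p//4 - p//100 + p//400) mod 7 = (1961 + 490 - 19 + 4) mod 7 = 2436 mod 7 = 0 -> Monday (Mon=0 ... Sun=6)
Day of year: 37; offset = 36
Weekday index = (0 + 36) mod 7 = 1 -> Tuesday
Weekend days: Saturday, Sunday

No


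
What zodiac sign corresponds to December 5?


Date: December 5
Conventional tropical zodiac dates: Sagittarius from November 22 onward; Capricorn starts December 22
December 5 falls within the Sagittarius range

Sagittarius


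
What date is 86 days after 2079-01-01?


Start: 2079-01-01, add 86 days
January 2079 has 31 days: 31 - 1 = 30 days to January 31 -> 56 left
February 2079 has 28 days -> 28 left
March 2079: 28 <= 31 -> lands on March 28

Result: 2079-03-28


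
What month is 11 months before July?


July is month 7
7 - 11 = -4; wrap: -4 + 12 = 8

August


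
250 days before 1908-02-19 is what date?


Start: 1908-02-19, subtract 250 days
Back 19 days from February 19 reaches January 31, 1908 -> 231 left
January 1908 has 31 days -> back to December 31, 1907 -> 200 left
December 1907 has 31 days -> back to November 30, 1907 -> 169 left
November 1907 has 30 days -> back to October 31, 1907 -> 139 left
October 1907 has 31 days -> back to September 30, 1907 -> 108 left
September 1907 has 30 days -> back to August 31, 1907 -> 78 left
August 1907 has 31 days -> back to July 31, 1907 -> 47 left
July 1907 has 31 days -> back to June 30, 1907 -> 16 left
June 1907: 30 - 16 = 14 -> lands on June 14

Result: 1907-06-14


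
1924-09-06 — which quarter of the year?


Month: September (month 9)
Q1: Jan-Mar, Q2: Apr-Jun, Q3: Jul-Sep, Q4: Oct-Dec

Q3


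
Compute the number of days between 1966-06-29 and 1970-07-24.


From 1966-06-29 to 1970-07-24
1966-06-29: days before June = 31 + 28 + 31 + 30 + 31 = 151 (1966 is not a leap year); day of year = 151 + 29 = 180
1970-07-24: days before July = 31 + 28 + 31 + 30 + 31 + 30 = 181 (1970 is not a leap year); day of year = 181 + 24 = 205
Rest of 1966: 365 - 180 = 185
Full years 1967 (365), 1968 (366), 1969 (365): 1096
Total = 185 + 1096 + 205 = 1486

1486 days


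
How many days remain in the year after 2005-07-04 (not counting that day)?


Day of year: 185 of 365
Remaining = 365 - 185

180 days


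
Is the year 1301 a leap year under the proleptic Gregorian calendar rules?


Gregorian leap year rule: divisible by 4, but not by 100, unless also by 400.
1301 is not divisible by 4 -> not a leap year

No


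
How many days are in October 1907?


October 1907

31 days


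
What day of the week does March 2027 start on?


Target: March 1, 2027
Anchor: Jan 1, 2027. With p = 2027 - 1 = 2026: (p + p//4 - p//100 + p//400) mod 7 = (2026 + 506 - 20 + 5) mod 7 = 2517 mod 7 = 4 -> Friday (Mon=0 ... Sun=6)
Days before March (Jan-Feb): 59 days
Weekday index = (4 + 59) mod 7 = 0

Monday


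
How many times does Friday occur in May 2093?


May 2093 has 31 days
Anchor: Jan 1, 2093. With p = 2093 - 1 = 2092: (p + p//4 - p//100 + p//400) mod 7 = (2092 + 523 - 20 + 5) mod 7 = 2600 mod 7 = 3 -> Thursday (Mon=0 ... Sun=6)
Days before May (Jan-Apr): 120; May 1 index = (3 + 120) mod 7 = 4 -> Friday
First Friday is May 1
Fridays: 1, 8, 15, 22, 29

5 Fridays


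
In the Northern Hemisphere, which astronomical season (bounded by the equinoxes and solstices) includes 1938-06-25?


Date: June 25
Astronomical Summer (approx.; exact equinox/solstice day varies by year): June 21 to September 21
June 25 falls within the Summer window

Summer


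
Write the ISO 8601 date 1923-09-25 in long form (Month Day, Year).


ISO 1923-09-25 parses as year=1923, month=09, day=25
Month 9 -> September

September 25, 1923


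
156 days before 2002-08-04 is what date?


Start: 2002-08-04, subtract 156 days
Back 4 days from August 4 reaches July 31, 2002 -> 152 left
July 2002 has 31 days -> back to June 30, 2002 -> 121 left
June 2002 has 30 days -> back to May 31, 2002 -> 91 left
May 2002 has 31 days -> back to April 30, 2002 -> 60 left
April 2002 has 30 days -> back to March 31, 2002 -> 30 left
March 2002: 31 - 30 = 1 -> lands on March 1

Result: 2002-03-01


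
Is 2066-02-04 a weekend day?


Anchor: Jan 1, 2066. With p = 2066 - 1 = 2065: (p + p//4 - p//100 + p//400) mod 7 = (2065 + 516 - 20 + 5) mod 7 = 2566 mod 7 = 4 -> Friday (Mon=0 ... Sun=6)
Day of year: 35; offset = 34
Weekday index = (4 + 34) mod 7 = 3 -> Thursday
Weekend days: Saturday, Sunday

No


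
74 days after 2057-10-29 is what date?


Start: 2057-10-29, add 74 days
October 2057 has 31 days: 31 - 29 = 2 days to October 31 -> 72 left
November 2057 has 30 days -> 42 left
December 2057 has 31 days -> 11 left
January 2058: 11 <= 31 -> lands on January 11

Result: 2058-01-11


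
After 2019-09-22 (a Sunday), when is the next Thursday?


Current: Sunday
Target: Thursday
Days ahead: 4

Next Thursday: 2019-09-26


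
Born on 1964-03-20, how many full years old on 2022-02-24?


Birth: 1964-03-20
Reference: 2022-02-24
Year difference: 2022 - 1964 = 58
Birthday not yet reached in 2022, subtract 1

57 years old


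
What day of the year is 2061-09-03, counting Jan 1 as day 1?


Date: September 3, 2061
Days in months 1 through 8: 243
Plus 3 days in September

Day of year: 246


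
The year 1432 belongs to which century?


Century = (year - 1) // 100 + 1
= (1432 - 1) // 100 + 1
= 1431 // 100 + 1
= 14 + 1

15th century


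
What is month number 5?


Month 5 of 12

May


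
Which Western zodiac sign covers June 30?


Date: June 30
Conventional tropical zodiac dates: Cancer from June 21 onward; Leo starts July 23
June 30 falls within the Cancer range

Cancer


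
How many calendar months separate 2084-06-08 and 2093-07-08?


From June 2084 to July 2093
9 years * 12 = 108 months, plus 1 month = 109

109 months


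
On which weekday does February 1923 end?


February 1923 has 28 days
Anchor: Jan 1, 1923. With p = 1923 - 1 = 1922: (p + p//4 - p//100 + p//400) mod 7 = (1922 + 480 - 19 + 4) mod 7 = 2387 mod 7 = 0 -> Monday (Mon=0 ... Sun=6)
Days before February (Jan): 31; February 1 index = (0 + 31) mod 7 = 3 -> Thursday
Last day offset: 28 - 1 = 27 days
Weekday index = (3 + 27) mod 7 = 2

Wednesday, February 28


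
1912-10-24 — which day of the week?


Date: October 24, 1912
Anchor: Jan 1, 1912. With p = 1912 - 1 = 1911: (p + p//4 - p//100 + p//400) mod 7 = (1911 + 477 - 19 + 4) mod 7 = 2373 mod 7 = 0 -> Monday (Mon=0 ... Sun=6)
Days before October (Jan-Sep): 274; offset = 274 + 24 - 1 = 297
Weekday index = (0 + 297) mod 7 = 3

Day of the week: Thursday


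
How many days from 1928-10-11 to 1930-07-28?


From 1928-10-11 to 1930-07-28
1928-10-11: days before October = 31 + 29 + 31 + 30 + 31 + 30 + 31 + 31 + 30 = 274 (1928 is a leap year); day of year = 274 + 11 = 285
1930-07-28: days before July = 31 + 28 + 31 + 30 + 31 + 30 = 181 (1930 is not a leap year); day of year = 181 + 28 = 209
Rest of 1928: 366 - 285 = 81
Full years 1929 (365): 365
Total = 81 + 365 + 209 = 655

655 days


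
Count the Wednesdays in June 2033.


June 2033 has 30 days
Anchor: Jan 1, 2033. With p = 2033 - 1 = 2032: (p + p//4 - p//100 + p//400) mod 7 = (2032 + 508 - 20 + 5) mod 7 = 2525 mod 7 = 5 -> Saturday (Mon=0 ... Sun=6)
Days before June (Jan-May): 151; June 1 index = (5 + 151) mod 7 = 2 -> Wednesday
First Wednesday is June 1
Wednesdays: 1, 8, 15, 22, 29

5 Wednesdays


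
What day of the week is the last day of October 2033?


October 2033 has 31 days
Anchor: Jan 1, 2033. With p = 2033 - 1 = 2032: (p + p//4 - p//100 + p//400) mod 7 = (2032 + 508 - 20 + 5) mod 7 = 2525 mod 7 = 5 -> Saturday (Mon=0 ... Sun=6)
Days before October (Jan-Sep): 273; October 1 index = (5 + 273) mod 7 = 5 -> Saturday
Last day offset: 31 - 1 = 30 days
Weekday index = (5 + 30) mod 7 = 0

Monday, October 31


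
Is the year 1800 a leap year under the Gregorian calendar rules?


Gregorian leap year rule: divisible by 4, but not by 100, unless also by 400.
1800 is divisible by 100 but not 400 -> not a leap year

No


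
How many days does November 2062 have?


November 2062

30 days


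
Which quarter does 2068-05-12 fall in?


Month: May (month 5)
Q1: Jan-Mar, Q2: Apr-Jun, Q3: Jul-Sep, Q4: Oct-Dec

Q2


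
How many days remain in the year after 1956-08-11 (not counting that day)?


Day of year: 224 of 366
Remaining = 366 - 224

142 days


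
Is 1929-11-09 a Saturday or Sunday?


Anchor: Jan 1, 1929. With p = 1929 - 1 = 1928: (p + p//4 - p//100 + p//400) mod 7 = (1928 + 482 - 19 + 4) mod 7 = 2395 mod 7 = 1 -> Tuesday (Mon=0 ... Sun=6)
Day of year: 313; offset = 312
Weekday index = (1 + 312) mod 7 = 5 -> Saturday
Weekend days: Saturday, Sunday

Yes


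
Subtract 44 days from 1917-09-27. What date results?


Start: 1917-09-27, subtract 44 days
Back 27 days from September 27 reaches August 31, 1917 -> 17 left
August 1917: 31 - 17 = 14 -> lands on August 14

Result: 1917-08-14


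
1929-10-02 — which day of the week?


Date: October 2, 1929
Anchor: Jan 1, 1929. With p = 1929 - 1 = 1928: (p + p//4 - p//100 + p//400) mod 7 = (1928 + 482 - 19 + 4) mod 7 = 2395 mod 7 = 1 -> Tuesday (Mon=0 ... Sun=6)
Days before October (Jan-Sep): 273; offset = 273 + 2 - 1 = 274
Weekday index = (1 + 274) mod 7 = 2

Day of the week: Wednesday


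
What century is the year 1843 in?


Century = (year - 1) // 100 + 1
= (1843 - 1) // 100 + 1
= 1842 // 100 + 1
= 18 + 1

19th century


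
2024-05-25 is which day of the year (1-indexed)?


Date: May 25, 2024
Days in months 1 through 4: 121
Plus 25 days in May

Day of year: 146


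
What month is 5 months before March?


March is month 3
3 - 5 = -2; wrap: -2 + 12 = 10

October


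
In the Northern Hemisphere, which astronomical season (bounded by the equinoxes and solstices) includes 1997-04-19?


Date: April 19
Astronomical Spring (approx.; exact equinox/solstice day varies by year): March 20 to June 20
April 19 falls within the Spring window

Spring


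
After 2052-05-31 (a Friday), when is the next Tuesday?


Current: Friday
Target: Tuesday
Days ahead: 4

Next Tuesday: 2052-06-04


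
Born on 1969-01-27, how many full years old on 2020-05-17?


Birth: 1969-01-27
Reference: 2020-05-17
Year difference: 2020 - 1969 = 51

51 years old


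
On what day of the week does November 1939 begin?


Target: November 1, 1939
Anchor: Jan 1, 1939. With p = 1939 - 1 = 1938: (p + p//4 - p//100 + p//400) mod 7 = (1938 + 484 - 19 + 4) mod 7 = 2407 mod 7 = 6 -> Sunday (Mon=0 ... Sun=6)
Days before November (Jan-Oct): 304 days
Weekday index = (6 + 304) mod 7 = 2

Wednesday


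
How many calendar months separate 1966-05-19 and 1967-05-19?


From May 1966 to May 1967
1 year * 12 = 12 months = 12

12 months


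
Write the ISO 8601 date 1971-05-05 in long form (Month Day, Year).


ISO 1971-05-05 parses as year=1971, month=05, day=05
Month 5 -> May

May 5, 1971


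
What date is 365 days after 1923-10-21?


Start: 1923-10-21, add 365 days
October 1923 has 31 days: 31 - 21 = 10 days to October 31 -> 355 left
November 1923 has 30 days -> 325 left
December 1923 has 31 days -> 294 left
January 1924 has 31 days -> 263 left
February 1924 has 29 days -> 234 left
March 1924 has 31 days -> 203 left
April 1924 has 30 days -> 173 left
May 1924 has 31 days -> 142 left
June 1924 has 30 days -> 112 left
July 1924 has 31 days -> 81 left
August 1924 has 31 days -> 50 left
September 1924 has 30 days -> 20 left
October 1924: 20 <= 31 -> lands on October 20

Result: 1924-10-20


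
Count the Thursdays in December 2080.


December 2080 has 31 days
Anchor: Jan 1, 2080. With p = 2080 - 1 = 2079: (p + p//4 - p//100 + p//400) mod 7 = (2079 + 519 - 20 + 5) mod 7 = 2583 mod 7 = 0 -> Monday (Mon=0 ... Sun=6)
Days before December (Jan-Nov): 335; December 1 index = (0 + 335) mod 7 = 6 -> Sunday
First Thursday is December 5
Thursdays: 5, 12, 19, 26

4 Thursdays


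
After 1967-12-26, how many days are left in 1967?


Day of year: 360 of 365
Remaining = 365 - 360

5 days


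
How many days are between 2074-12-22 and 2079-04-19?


From 2074-12-22 to 2079-04-19
2074-12-22: days before December = 31 + 28 + 31 + 30 + 31 + 30 + 31 + 31 + 30 + 31 + 30 = 334 (2074 is not a leap year); day of year = 334 + 22 = 356
2079-04-19: days before April = 31 + 28 + 31 = 90 (2079 is not a leap year); day of year = 90 + 19 = 109
Rest of 2074: 365 - 356 = 9
Full years 2075 (365), 2076 (366), 2077 (365), 2078 (365): 1461
Total = 9 + 1461 + 109 = 1579

1579 days


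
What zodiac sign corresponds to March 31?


Date: March 31
Conventional tropical zodiac dates: Aries from March 21 onward; Taurus starts April 20
March 31 falls within the Aries range

Aries


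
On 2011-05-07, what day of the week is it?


Date: May 7, 2011
Anchor: Jan 1, 2011. With p = 2011 - 1 = 2010: (p + p//4 - p//100 + p//400) mod 7 = (2010 + 502 - 20 + 5) mod 7 = 2497 mod 7 = 5 -> Saturday (Mon=0 ... Sun=6)
Days before May (Jan-Apr): 120; offset = 120 + 7 - 1 = 126
Weekday index = (5 + 126) mod 7 = 5

Day of the week: Saturday


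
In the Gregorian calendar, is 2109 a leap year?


Gregorian leap year rule: divisible by 4, but not by 100, unless also by 400.
2109 is not divisible by 4 -> not a leap year

No


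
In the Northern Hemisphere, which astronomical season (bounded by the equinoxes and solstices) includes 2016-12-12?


Date: December 12
Astronomical Autumn (approx.; exact equinox/solstice day varies by year): September 22 to December 20
December 12 falls within the Autumn window

Autumn


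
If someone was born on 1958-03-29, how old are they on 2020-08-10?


Birth: 1958-03-29
Reference: 2020-08-10
Year difference: 2020 - 1958 = 62

62 years old


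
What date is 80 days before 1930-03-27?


Start: 1930-03-27, subtract 80 days
Back 27 days from March 27 reaches February 28, 1930 -> 53 left
February 1930 has 28 days -> back to January 31, 1930 -> 25 left
January 1930: 31 - 25 = 6 -> lands on January 6

Result: 1930-01-06


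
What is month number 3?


Month 3 of 12

March


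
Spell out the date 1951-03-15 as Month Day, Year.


ISO 1951-03-15 parses as year=1951, month=03, day=15
Month 3 -> March

March 15, 1951


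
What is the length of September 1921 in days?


September 1921

30 days


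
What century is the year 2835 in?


Century = (year - 1) // 100 + 1
= (2835 - 1) // 100 + 1
= 2834 // 100 + 1
= 28 + 1

29th century


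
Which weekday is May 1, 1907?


Target: May 1, 1907
Anchor: Jan 1, 1907. With p = 1907 - 1 = 1906: (p + p//4 - p//100 + p//400) mod 7 = (1906 + 476 - 19 + 4) mod 7 = 2367 mod 7 = 1 -> Tuesday (Mon=0 ... Sun=6)
Days before May (Jan-Apr): 120 days
Weekday index = (1 + 120) mod 7 = 2

Wednesday


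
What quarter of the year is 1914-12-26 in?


Month: December (month 12)
Q1: Jan-Mar, Q2: Apr-Jun, Q3: Jul-Sep, Q4: Oct-Dec

Q4


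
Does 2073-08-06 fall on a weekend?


Anchor: Jan 1, 2073. With p = 2073 - 1 = 2072: (p + p//4 - p//100 + p//400) mod 7 = (2072 + 518 - 20 + 5) mod 7 = 2575 mod 7 = 6 -> Sunday (Mon=0 ... Sun=6)
Day of year: 218; offset = 217
Weekday index = (6 + 217) mod 7 = 6 -> Sunday
Weekend days: Saturday, Sunday

Yes


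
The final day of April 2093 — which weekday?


April 2093 has 30 days
Anchor: Jan 1, 2093. With p = 2093 - 1 = 2092: (p + p//4 - p//100 + p//400) mod 7 = (2092 + 523 - 20 + 5) mod 7 = 2600 mod 7 = 3 -> Thursday (Mon=0 ... Sun=6)
Days before April (Jan-Mar): 90; April 1 index = (3 + 90) mod 7 = 2 -> Wednesday
Last day offset: 30 - 1 = 29 days
Weekday index = (2 + 29) mod 7 = 3

Thursday, April 30


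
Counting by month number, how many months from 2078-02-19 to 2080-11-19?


From February 2078 to November 2080
2 years * 12 = 24 months, plus 9 months = 33

33 months


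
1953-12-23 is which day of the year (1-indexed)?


Date: December 23, 1953
Days in months 1 through 11: 334
Plus 23 days in December

Day of year: 357


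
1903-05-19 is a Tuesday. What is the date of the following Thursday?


Current: Tuesday
Target: Thursday
Days ahead: 2

Next Thursday: 1903-05-21


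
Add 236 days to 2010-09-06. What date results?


Start: 2010-09-06, add 236 days
September 2010 has 30 days: 30 - 6 = 24 days to September 30 -> 212 left
October 2010 has 31 days -> 181 left
November 2010 has 30 days -> 151 left
December 2010 has 31 days -> 120 left
January 2011 has 31 days -> 89 left
February 2011 has 28 days -> 61 left
March 2011 has 31 days -> 30 left
April 2011: 30 <= 30 -> lands on April 30

Result: 2011-04-30


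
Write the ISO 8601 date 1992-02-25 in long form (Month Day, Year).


ISO 1992-02-25 parses as year=1992, month=02, day=25
Month 2 -> February

February 25, 1992


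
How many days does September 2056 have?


September 2056

30 days


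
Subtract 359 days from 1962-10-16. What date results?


Start: 1962-10-16, subtract 359 days
Back 16 days from October 16 reaches September 30, 1962 -> 343 left
September 1962 has 30 days -> back to August 31, 1962 -> 313 left
August 1962 has 31 days -> back to July 31, 1962 -> 282 left
July 1962 has 31 days -> back to June 30, 1962 -> 251 left
June 1962 has 30 days -> back to May 31, 1962 -> 221 left
May 1962 has 31 days -> back to April 30, 1962 -> 190 left
April 1962 has 30 days -> back to March 31, 1962 -> 160 left
March 1962 has 31 days -> back to February 28, 1962 -> 129 left
February 1962 has 28 days -> back to January 31, 1962 -> 101 left
January 1962 has 31 days -> back to December 31, 1961 -> 70 left
December 1961 has 31 days -> back to November 30, 1961 -> 39 left
November 1961 has 30 days -> back to October 31, 1961 -> 9 left
October 1961: 31 - 9 = 22 -> lands on October 22

Result: 1961-10-22


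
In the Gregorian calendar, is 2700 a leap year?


Gregorian leap year rule: divisible by 4, but not by 100, unless also by 400.
2700 is divisible by 100 but not 400 -> not a leap year

No


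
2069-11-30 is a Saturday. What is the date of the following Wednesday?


Current: Saturday
Target: Wednesday
Days ahead: 4

Next Wednesday: 2069-12-04


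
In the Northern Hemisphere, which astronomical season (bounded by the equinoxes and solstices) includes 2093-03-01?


Date: March 1
Astronomical Winter (approx.; exact equinox/solstice day varies by year): December 21 to March 19
March 1 falls within the Winter window

Winter


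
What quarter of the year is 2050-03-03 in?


Month: March (month 3)
Q1: Jan-Mar, Q2: Apr-Jun, Q3: Jul-Sep, Q4: Oct-Dec

Q1


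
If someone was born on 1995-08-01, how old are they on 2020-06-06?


Birth: 1995-08-01
Reference: 2020-06-06
Year difference: 2020 - 1995 = 25
Birthday not yet reached in 2020, subtract 1

24 years old


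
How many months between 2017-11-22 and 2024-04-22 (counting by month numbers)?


From November 2017 to April 2024
7 years * 12 = 84 months, minus 7 months = 77

77 months


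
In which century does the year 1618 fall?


Century = (year - 1) // 100 + 1
= (1618 - 1) // 100 + 1
= 1617 // 100 + 1
= 16 + 1

17th century


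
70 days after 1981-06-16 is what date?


Start: 1981-06-16, add 70 days
June 1981 has 30 days: 30 - 16 = 14 days to June 30 -> 56 left
July 1981 has 31 days -> 25 left
August 1981: 25 <= 31 -> lands on August 25

Result: 1981-08-25


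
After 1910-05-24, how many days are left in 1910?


Day of year: 144 of 365
Remaining = 365 - 144

221 days


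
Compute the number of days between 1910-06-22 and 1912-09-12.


From 1910-06-22 to 1912-09-12
1910-06-22: days before June = 31 + 28 + 31 + 30 + 31 = 151 (1910 is not a leap year); day of year = 151 + 22 = 173
1912-09-12: days before September = 31 + 29 + 31 + 30 + 31 + 30 + 31 + 31 = 244 (1912 is a leap year); day of year = 244 + 12 = 256
Rest of 1910: 365 - 173 = 192
Full years 1911 (365): 365
Total = 192 + 365 + 256 = 813

813 days


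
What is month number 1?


Month 1 of 12

January


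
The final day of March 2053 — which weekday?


March 2053 has 31 days
Anchor: Jan 1, 2053. With p = 2053 - 1 = 2052: (p + p//4 - p//100 + p//400) mod 7 = (2052 + 513 - 20 + 5) mod 7 = 2550 mod 7 = 2 -> Wednesday (Mon=0 ... Sun=6)
Days before March (Jan-Feb): 59; March 1 index = (2 + 59) mod 7 = 5 -> Saturday
Last day offset: 31 - 1 = 30 days
Weekday index = (5 + 30) mod 7 = 0

Monday, March 31


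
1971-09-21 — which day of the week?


Date: September 21, 1971
Anchor: Jan 1, 1971. With p = 1971 - 1 = 1970: (p + p//4 - p//100 + p//400) mod 7 = (1970 + 492 - 19 + 4) mod 7 = 2447 mod 7 = 4 -> Friday (Mon=0 ... Sun=6)
Days before September (Jan-Aug): 243; offset = 243 + 21 - 1 = 263
Weekday index = (4 + 263) mod 7 = 1

Day of the week: Tuesday


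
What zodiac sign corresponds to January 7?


Date: January 7
Conventional tropical zodiac dates: Capricorn from December 22 onward; Aquarius starts January 20
January 7 falls within the Capricorn range

Capricorn


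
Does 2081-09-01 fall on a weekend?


Anchor: Jan 1, 2081. With p = 2081 - 1 = 2080: (p + p//4 - p//100 + p//400) mod 7 = (2080 + 520 - 20 + 5) mod 7 = 2585 mod 7 = 2 -> Wednesday (Mon=0 ... Sun=6)
Day of year: 244; offset = 243
Weekday index = (2 + 243) mod 7 = 0 -> Monday
Weekend days: Saturday, Sunday

No


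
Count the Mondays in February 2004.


February 2004 has 29 days
Anchor: Jan 1, 2004. With p = 2004 - 1 = 2003: (p + p//4 - p//100 + p//400) mod 7 = (2003 + 500 - 20 + 5) mod 7 = 2488 mod 7 = 3 -> Thursday (Mon=0 ... Sun=6)
Days before February (Jan): 31; February 1 index = (3 + 31) mod 7 = 6 -> Sunday
First Monday is February 2
Mondays: 2, 9, 16, 23

4 Mondays


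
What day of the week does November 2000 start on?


Target: November 1, 2000
Anchor: Jan 1, 2000. With p = 2000 - 1 = 1999: (p + p//4 - p//100 + p//400) mod 7 = (1999 + 499 - 19 + 4) mod 7 = 2483 mod 7 = 5 -> Saturday (Mon=0 ... Sun=6)
Days before November (Jan-Oct): 305 days
Weekday index = (5 + 305) mod 7 = 2

Wednesday


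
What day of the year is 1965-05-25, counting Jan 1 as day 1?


Date: May 25, 1965
Days in months 1 through 4: 120
Plus 25 days in May

Day of year: 145


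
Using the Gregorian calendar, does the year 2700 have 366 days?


Gregorian leap year rule: divisible by 4, but not by 100, unless also by 400.
2700 is divisible by 100 but not 400 -> not a leap year

No


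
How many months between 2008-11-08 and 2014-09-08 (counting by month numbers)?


From November 2008 to September 2014
6 years * 12 = 72 months, minus 2 months = 70

70 months


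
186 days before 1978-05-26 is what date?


Start: 1978-05-26, subtract 186 days
Back 26 days from May 26 reaches April 30, 1978 -> 160 left
April 1978 has 30 days -> back to March 31, 1978 -> 130 left
March 1978 has 31 days -> back to February 28, 1978 -> 99 left
February 1978 has 28 days -> back to January 31, 1978 -> 71 left
January 1978 has 31 days -> back to December 31, 1977 -> 40 left
December 1977 has 31 days -> back to November 30, 1977 -> 9 left
November 1977: 30 - 9 = 21 -> lands on November 21

Result: 1977-11-21


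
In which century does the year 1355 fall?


Century = (year - 1) // 100 + 1
= (1355 - 1) // 100 + 1
= 1354 // 100 + 1
= 13 + 1

14th century


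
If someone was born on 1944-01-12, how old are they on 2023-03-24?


Birth: 1944-01-12
Reference: 2023-03-24
Year difference: 2023 - 1944 = 79

79 years old


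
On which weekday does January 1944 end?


January 1944 has 31 days
Anchor: Jan 1, 1944. With p = 1944 - 1 = 1943: (p + p//4 - p//100 + p//400) mod 7 = (1943 + 485 - 19 + 4) mod 7 = 2413 mod 7 = 5 -> Saturday (Mon=0 ... Sun=6)
January 1 is the anchor itself -> Saturday
Last day offset: 31 - 1 = 30 days
Weekday index = (5 + 30) mod 7 = 0

Monday, January 31


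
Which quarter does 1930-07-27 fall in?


Month: July (month 7)
Q1: Jan-Mar, Q2: Apr-Jun, Q3: Jul-Sep, Q4: Oct-Dec

Q3


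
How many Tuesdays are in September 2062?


September 2062 has 30 days
Anchor: Jan 1, 2062. With p = 2062 - 1 = 2061: (p + p//4 - p//100 + p//400) mod 7 = (2061 + 515 - 20 + 5) mod 7 = 2561 mod 7 = 6 -> Sunday (Mon=0 ... Sun=6)
Days before September (Jan-Aug): 243; September 1 index = (6 + 243) mod 7 = 4 -> Friday
First Tuesday is September 5
Tuesdays: 5, 12, 19, 26

4 Tuesdays


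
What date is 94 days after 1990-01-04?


Start: 1990-01-04, add 94 days
January 1990 has 31 days: 31 - 4 = 27 days to January 31 -> 67 left
February 1990 has 28 days -> 39 left
March 1990 has 31 days -> 8 left
April 1990: 8 <= 30 -> lands on April 8

Result: 1990-04-08


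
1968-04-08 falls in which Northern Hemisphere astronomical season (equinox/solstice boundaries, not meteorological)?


Date: April 8
Astronomical Spring (approx.; exact equinox/solstice day varies by year): March 20 to June 20
April 8 falls within the Spring window

Spring


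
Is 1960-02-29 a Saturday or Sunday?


Anchor: Jan 1, 1960. With p = 1960 - 1 = 1959: (p + p//4 - p//100 + p//400) mod 7 = (1959 + 489 - 19 + 4) mod 7 = 2433 mod 7 = 4 -> Friday (Mon=0 ... Sun=6)
Day of year: 60; offset = 59
Weekday index = (4 + 59) mod 7 = 0 -> Monday
Weekend days: Saturday, Sunday

No


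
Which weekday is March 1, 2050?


Target: March 1, 2050
Anchor: Jan 1, 2050. With p = 2050 - 1 = 2049: (p + p//4 - p//100 + p//400) mod 7 = (2049 + 512 - 20 + 5) mod 7 = 2546 mod 7 = 5 -> Saturday (Mon=0 ... Sun=6)
Days before March (Jan-Feb): 59 days
Weekday index = (5 + 59) mod 7 = 1

Tuesday


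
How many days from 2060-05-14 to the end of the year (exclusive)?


Day of year: 135 of 366
Remaining = 366 - 135

231 days


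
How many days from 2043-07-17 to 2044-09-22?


From 2043-07-17 to 2044-09-22
2043-07-17: days before July = 31 + 28 + 31 + 30 + 31 + 30 = 181 (2043 is not a leap year); day of year = 181 + 17 = 198
2044-09-22: days before September = 31 + 29 + 31 + 30 + 31 + 30 + 31 + 31 = 244 (2044 is a leap year); day of year = 244 + 22 = 266
Rest of 2043: 365 - 198 = 167
Total = 167 + 266 = 433

433 days


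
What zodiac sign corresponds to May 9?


Date: May 9
Conventional tropical zodiac dates: Taurus from April 20 onward; Gemini starts May 21
May 9 falls within the Taurus range

Taurus


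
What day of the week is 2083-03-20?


Date: March 20, 2083
Anchor: Jan 1, 2083. With p = 2083 - 1 = 2082: (p + p//4 - p//100 + p//400) mod 7 = (2082 + 520 - 20 + 5) mod 7 = 2587 mod 7 = 4 -> Friday (Mon=0 ... Sun=6)
Days before March (Jan-Feb): 59; offset = 59 + 20 - 1 = 78
Weekday index = (4 + 78) mod 7 = 5

Day of the week: Saturday


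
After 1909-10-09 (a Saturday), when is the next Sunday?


Current: Saturday
Target: Sunday
Days ahead: 1

Next Sunday: 1909-10-10


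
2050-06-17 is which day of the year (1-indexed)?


Date: June 17, 2050
Days in months 1 through 5: 151
Plus 17 days in June

Day of year: 168


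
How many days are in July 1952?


July 1952

31 days


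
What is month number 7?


Month 7 of 12

July


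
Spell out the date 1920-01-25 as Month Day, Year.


ISO 1920-01-25 parses as year=1920, month=01, day=25
Month 1 -> January

January 25, 1920


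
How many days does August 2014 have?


August 2014

31 days


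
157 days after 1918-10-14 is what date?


Start: 1918-10-14, add 157 days
October 1918 has 31 days: 31 - 14 = 17 days to October 31 -> 140 left
November 1918 has 30 days -> 110 left
December 1918 has 31 days -> 79 left
January 1919 has 31 days -> 48 left
February 1919 has 28 days -> 20 left
March 1919: 20 <= 31 -> lands on March 20

Result: 1919-03-20


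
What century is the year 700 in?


Century = (year - 1) // 100 + 1
= (700 - 1) // 100 + 1
= 699 // 100 + 1
= 6 + 1

7th century


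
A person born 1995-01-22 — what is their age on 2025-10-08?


Birth: 1995-01-22
Reference: 2025-10-08
Year difference: 2025 - 1995 = 30

30 years old


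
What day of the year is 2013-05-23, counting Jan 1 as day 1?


Date: May 23, 2013
Days in months 1 through 4: 120
Plus 23 days in May

Day of year: 143


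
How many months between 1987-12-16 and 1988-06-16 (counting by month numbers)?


From December 1987 to June 1988
1 year * 12 = 12 months, minus 6 months = 6

6 months


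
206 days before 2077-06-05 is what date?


Start: 2077-06-05, subtract 206 days
Back 5 days from June 5 reaches May 31, 2077 -> 201 left
May 2077 has 31 days -> back to April 30, 2077 -> 170 left
April 2077 has 30 days -> back to March 31, 2077 -> 140 left
March 2077 has 31 days -> back to February 28, 2077 -> 109 left
February 2077 has 28 days -> back to January 31, 2077 -> 81 left
January 2077 has 31 days -> back to December 31, 2076 -> 50 left
December 2076 has 31 days -> back to November 30, 2076 -> 19 left
November 2076: 30 - 19 = 11 -> lands on November 11

Result: 2076-11-11


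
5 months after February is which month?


February is month 2
2 + 5 = 7

July


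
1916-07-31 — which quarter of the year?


Month: July (month 7)
Q1: Jan-Mar, Q2: Apr-Jun, Q3: Jul-Sep, Q4: Oct-Dec

Q3


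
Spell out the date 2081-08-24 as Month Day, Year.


ISO 2081-08-24 parses as year=2081, month=08, day=24
Month 8 -> August

August 24, 2081


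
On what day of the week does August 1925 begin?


Target: August 1, 1925
Anchor: Jan 1, 1925. With p = 1925 - 1 = 1924: (p + p//4 - p//100 + p//400) mod 7 = (1924 + 481 - 19 + 4) mod 7 = 2390 mod 7 = 3 -> Thursday (Mon=0 ... Sun=6)
Days before August (Jan-Jul): 212 days
Weekday index = (3 + 212) mod 7 = 5

Saturday


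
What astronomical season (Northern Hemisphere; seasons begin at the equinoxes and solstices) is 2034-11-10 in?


Date: November 10
Astronomical Autumn (approx.; exact equinox/solstice day varies by year): September 22 to December 20
November 10 falls within the Autumn window

Autumn


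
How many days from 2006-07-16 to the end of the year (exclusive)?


Day of year: 197 of 365
Remaining = 365 - 197

168 days


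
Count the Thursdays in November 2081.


November 2081 has 30 days
Anchor: Jan 1, 2081. With p = 2081 - 1 = 2080: (p + p//4 - p//100 + p//400) mod 7 = (2080 + 520 - 20 + 5) mod 7 = 2585 mod 7 = 2 -> Wednesday (Mon=0 ... Sun=6)
Days before November (Jan-Oct): 304; November 1 index = (2 + 304) mod 7 = 5 -> Saturday
First Thursday is November 6
Thursdays: 6, 13, 20, 27

4 Thursdays


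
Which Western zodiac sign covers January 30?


Date: January 30
Conventional tropical zodiac dates: Aquarius from January 20 onward; Pisces starts February 19
January 30 falls within the Aquarius range

Aquarius
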